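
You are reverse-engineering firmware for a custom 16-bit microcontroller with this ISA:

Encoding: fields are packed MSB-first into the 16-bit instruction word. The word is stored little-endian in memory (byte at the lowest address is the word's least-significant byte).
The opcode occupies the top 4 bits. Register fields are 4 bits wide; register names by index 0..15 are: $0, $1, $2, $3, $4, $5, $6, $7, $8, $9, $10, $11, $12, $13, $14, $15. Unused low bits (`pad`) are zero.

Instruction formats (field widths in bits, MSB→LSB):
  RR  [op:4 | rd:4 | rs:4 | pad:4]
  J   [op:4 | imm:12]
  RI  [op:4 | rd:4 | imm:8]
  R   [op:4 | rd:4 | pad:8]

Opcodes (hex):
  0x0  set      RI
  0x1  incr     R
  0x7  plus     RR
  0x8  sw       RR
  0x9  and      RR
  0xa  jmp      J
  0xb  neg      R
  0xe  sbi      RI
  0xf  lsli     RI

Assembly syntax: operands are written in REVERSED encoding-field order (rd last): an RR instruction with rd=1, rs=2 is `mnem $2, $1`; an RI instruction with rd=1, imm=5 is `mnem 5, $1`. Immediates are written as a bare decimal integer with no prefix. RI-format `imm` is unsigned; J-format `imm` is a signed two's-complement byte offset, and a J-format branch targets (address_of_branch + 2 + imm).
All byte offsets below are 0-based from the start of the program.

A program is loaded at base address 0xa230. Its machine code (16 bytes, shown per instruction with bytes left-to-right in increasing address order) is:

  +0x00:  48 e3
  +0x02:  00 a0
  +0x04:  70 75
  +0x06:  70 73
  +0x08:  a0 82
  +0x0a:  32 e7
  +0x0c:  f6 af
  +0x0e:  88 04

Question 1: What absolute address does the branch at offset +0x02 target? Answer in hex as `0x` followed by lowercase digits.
0xa234

off 0x02: read 00 a0 as little → 0xa000
  top 4b → 0xa → jmp [J]
  imm@[11:0]=0x0 ⇒ 0
  target = base 0xa230 + off 0x02 + 2 + imm 0 = 0xa234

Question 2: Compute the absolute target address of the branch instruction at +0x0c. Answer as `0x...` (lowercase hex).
off 0x0c: read f6 af as little → 0xaff6
  top 4b → 0xa → jmp [J]
  imm@[11:0]=0xff6 (s12→-10) ⇒ -10
  target = base 0xa230 + off 0x0c + 2 + imm -10 = 0xa234

0xa234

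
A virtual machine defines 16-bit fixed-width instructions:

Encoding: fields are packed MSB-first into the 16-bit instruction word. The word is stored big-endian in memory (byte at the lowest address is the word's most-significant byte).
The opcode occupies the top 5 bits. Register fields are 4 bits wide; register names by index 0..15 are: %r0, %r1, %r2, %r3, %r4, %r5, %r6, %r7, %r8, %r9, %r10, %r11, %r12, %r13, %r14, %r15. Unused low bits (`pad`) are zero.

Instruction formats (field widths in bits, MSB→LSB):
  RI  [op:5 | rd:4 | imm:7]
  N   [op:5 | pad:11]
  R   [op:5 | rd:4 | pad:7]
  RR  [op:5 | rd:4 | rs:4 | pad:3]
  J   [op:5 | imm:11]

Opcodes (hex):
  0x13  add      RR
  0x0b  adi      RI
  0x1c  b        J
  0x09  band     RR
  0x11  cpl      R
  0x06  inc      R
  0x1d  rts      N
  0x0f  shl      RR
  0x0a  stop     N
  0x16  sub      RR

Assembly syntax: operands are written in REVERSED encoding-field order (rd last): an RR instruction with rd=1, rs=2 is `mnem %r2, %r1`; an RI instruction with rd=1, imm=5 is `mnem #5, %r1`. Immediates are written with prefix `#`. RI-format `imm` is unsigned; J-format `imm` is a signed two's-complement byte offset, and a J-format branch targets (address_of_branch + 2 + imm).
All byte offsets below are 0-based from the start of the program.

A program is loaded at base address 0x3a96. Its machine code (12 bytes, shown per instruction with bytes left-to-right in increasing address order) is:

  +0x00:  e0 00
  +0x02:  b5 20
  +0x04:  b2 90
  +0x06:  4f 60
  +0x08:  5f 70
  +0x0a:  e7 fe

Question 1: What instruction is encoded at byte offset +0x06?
band %r12, %r14

@+06  big-endian(4f 60) = 0x4f60
  top 5b → 0x9 → band [RR]
  rd: (w>>7)&0xf=0xe → %r14
  rs: (w>>3)&0xf=0xc → %r12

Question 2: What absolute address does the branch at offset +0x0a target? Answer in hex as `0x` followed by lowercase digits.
@+0a  big-endian(e7 fe) = 0xe7fe
  top 5b → 0x1c → b [J]
  imm@[10:0]=0x7fe (s11→-2) ⇒ #-2
  target = base 0x3a96 + off 0x0a + 2 + imm -2 = 0x3aa0

0x3aa0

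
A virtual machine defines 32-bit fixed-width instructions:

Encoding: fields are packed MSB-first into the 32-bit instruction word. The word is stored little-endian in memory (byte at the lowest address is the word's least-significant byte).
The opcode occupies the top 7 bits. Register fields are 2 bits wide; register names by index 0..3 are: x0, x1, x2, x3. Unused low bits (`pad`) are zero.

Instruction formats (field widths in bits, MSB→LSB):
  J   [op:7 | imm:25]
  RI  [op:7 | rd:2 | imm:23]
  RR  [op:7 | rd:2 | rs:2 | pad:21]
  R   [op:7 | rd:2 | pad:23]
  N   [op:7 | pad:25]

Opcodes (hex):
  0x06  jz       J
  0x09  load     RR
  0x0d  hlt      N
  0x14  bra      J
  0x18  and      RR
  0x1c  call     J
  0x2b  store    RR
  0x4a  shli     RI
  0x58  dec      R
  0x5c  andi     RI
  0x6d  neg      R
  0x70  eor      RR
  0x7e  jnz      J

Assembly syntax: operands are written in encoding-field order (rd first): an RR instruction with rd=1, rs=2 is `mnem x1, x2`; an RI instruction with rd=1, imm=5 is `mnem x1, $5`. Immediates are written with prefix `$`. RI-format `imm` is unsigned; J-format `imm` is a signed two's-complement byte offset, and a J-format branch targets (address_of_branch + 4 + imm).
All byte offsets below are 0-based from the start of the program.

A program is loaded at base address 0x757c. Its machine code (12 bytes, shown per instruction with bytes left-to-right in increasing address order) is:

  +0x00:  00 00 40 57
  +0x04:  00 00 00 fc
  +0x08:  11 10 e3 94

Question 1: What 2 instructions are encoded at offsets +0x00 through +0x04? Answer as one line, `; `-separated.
store x2, x2; jnz $0

+0x00: 00 00 40 57 ⇒ word 0x57400000 (little)
  op=0x57400000>>25=0x2b ⇒ store (RR)
  rd@[24:23]=0x2 ⇒ x2
  rs@[22:21]=0x2 ⇒ x2
+0x04: 00 00 00 fc ⇒ word 0xfc000000 (little)
  op=0xfc000000>>25=0x7e ⇒ jnz (J)
  imm@[24:0]=0x0 ⇒ $0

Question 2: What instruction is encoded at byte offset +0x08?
+0x08: 11 10 e3 94 ⇒ word 0x94e31011 (little)
  op=0x94e31011>>25=0x4a ⇒ shli (RI)
  rd@[24:23]=0x1 ⇒ x1
  imm@[22:0]=0x631011 ⇒ $6492177

shli x1, $6492177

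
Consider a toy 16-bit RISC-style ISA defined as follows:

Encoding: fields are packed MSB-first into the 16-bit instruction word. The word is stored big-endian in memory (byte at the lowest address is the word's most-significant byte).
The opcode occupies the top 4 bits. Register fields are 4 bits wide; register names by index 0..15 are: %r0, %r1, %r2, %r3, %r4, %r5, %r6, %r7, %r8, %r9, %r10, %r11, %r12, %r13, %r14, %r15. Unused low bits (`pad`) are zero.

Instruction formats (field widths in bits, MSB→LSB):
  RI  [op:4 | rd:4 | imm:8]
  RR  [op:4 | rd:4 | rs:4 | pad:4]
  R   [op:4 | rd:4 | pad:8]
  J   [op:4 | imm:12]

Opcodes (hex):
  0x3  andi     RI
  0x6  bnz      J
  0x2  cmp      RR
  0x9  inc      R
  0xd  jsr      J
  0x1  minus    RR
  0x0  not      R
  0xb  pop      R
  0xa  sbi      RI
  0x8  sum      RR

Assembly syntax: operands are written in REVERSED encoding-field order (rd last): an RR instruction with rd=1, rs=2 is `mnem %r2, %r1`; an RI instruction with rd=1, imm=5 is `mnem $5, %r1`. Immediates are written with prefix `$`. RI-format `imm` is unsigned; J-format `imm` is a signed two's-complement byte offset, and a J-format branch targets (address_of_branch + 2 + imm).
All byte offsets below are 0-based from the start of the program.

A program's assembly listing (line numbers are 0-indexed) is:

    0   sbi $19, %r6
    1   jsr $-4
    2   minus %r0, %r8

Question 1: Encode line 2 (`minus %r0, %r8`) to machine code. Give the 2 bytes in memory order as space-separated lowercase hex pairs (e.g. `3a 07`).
18 00

L2: minus op=0x1:4|rd=8:4|rs=0:4|pad=0:4 ⇒ 0x1800 ⇒ big 18 00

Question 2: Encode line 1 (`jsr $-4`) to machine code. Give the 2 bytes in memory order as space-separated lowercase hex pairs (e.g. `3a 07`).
df fc

1. jsr fields op=0xd:4|imm=-4:12 → word dffch → df fc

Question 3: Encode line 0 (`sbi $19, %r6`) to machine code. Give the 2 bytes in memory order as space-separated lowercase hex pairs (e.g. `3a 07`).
L0: sbi op=0xa:4|rd=6:4|imm=19:8 ⇒ 0xa613 ⇒ big a6 13

a6 13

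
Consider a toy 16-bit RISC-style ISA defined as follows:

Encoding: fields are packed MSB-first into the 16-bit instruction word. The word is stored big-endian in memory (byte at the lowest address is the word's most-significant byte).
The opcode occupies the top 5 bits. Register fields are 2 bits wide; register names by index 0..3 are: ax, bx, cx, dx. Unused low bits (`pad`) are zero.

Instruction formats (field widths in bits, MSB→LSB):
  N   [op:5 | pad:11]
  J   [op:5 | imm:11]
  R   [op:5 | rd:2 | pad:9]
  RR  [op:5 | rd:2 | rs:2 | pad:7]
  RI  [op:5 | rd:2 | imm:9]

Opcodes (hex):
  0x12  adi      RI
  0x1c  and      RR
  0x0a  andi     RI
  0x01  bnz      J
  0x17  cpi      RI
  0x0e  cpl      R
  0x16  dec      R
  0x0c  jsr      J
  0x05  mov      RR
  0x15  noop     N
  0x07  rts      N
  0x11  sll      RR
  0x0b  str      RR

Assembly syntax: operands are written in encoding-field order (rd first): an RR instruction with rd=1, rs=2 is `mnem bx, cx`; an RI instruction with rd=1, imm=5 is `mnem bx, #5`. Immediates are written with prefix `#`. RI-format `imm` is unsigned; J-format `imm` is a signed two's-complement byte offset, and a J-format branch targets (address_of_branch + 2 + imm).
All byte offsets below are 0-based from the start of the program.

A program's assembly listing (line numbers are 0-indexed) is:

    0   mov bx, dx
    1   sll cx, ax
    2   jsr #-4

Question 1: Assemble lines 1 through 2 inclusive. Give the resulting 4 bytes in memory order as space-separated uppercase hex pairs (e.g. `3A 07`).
L1: sll op=0x11:5|rd=2:2|rs=0:2|pad=0:7 ⇒ 0x8c00 ⇒ big 8c 00
L2: jsr op=0xc:5|imm=-4:11 ⇒ 0x67fc ⇒ big 67 fc

8C 00 67 FC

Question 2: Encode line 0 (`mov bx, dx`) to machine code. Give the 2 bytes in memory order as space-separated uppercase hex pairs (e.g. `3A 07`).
line 0 (mov): pack op=0x5:5|rd=1:2|rs=3:2|pad=0:7 = 0x2b80; big→ 2b 80

2B 80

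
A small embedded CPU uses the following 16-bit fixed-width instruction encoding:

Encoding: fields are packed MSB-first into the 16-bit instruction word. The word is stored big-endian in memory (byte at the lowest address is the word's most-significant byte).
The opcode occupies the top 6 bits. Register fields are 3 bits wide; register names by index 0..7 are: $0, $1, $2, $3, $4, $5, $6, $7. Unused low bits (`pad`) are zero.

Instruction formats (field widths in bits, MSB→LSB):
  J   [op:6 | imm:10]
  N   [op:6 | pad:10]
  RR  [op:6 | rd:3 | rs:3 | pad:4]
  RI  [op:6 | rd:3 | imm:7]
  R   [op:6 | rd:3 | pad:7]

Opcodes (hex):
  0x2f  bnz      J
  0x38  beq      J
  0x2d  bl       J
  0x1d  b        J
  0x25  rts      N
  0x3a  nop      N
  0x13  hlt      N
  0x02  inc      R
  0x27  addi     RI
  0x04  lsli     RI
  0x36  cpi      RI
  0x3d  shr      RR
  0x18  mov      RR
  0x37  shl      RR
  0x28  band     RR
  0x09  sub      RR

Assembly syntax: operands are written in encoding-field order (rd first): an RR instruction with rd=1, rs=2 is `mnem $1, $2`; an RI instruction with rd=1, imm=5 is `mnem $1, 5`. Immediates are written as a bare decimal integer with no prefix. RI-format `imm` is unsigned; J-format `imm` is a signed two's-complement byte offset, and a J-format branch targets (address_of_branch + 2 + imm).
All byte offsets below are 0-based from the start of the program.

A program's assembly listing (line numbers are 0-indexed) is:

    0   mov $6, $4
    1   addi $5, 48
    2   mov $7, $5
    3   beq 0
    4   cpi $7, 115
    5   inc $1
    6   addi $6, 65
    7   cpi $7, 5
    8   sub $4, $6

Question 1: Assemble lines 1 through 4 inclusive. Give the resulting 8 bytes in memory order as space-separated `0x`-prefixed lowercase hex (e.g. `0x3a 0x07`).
L1: addi op=0x27:6|rd=5:3|imm=48:7 ⇒ 0x9eb0 ⇒ big 9e b0
L2: mov op=0x18:6|rd=7:3|rs=5:3|pad=0:4 ⇒ 0x63d0 ⇒ big 63 d0
L3: beq op=0x38:6|imm=0:10 ⇒ 0xe000 ⇒ big e0 00
L4: cpi op=0x36:6|rd=7:3|imm=115:7 ⇒ 0xdbf3 ⇒ big db f3

0x9e 0xb0 0x63 0xd0 0xe0 0x00 0xdb 0xf3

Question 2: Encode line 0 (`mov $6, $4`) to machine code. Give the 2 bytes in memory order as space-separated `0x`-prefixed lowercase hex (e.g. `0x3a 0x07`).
0x63 0x40

L0: mov op=0x18:6|rd=6:3|rs=4:3|pad=0:4 ⇒ 0x6340 ⇒ big 63 40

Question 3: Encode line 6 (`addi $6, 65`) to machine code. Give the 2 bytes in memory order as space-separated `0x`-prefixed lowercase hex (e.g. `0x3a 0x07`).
6. addi fields op=0x27:6|rd=6:3|imm=65:7 → word 9f41h → 9f 41

0x9f 0x41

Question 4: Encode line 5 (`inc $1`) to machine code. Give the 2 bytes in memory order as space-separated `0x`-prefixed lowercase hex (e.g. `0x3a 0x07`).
0x08 0x80

line 5 (inc): pack op=0x2:6|rd=1:3|pad=0:7 = 0x0880; big→ 08 80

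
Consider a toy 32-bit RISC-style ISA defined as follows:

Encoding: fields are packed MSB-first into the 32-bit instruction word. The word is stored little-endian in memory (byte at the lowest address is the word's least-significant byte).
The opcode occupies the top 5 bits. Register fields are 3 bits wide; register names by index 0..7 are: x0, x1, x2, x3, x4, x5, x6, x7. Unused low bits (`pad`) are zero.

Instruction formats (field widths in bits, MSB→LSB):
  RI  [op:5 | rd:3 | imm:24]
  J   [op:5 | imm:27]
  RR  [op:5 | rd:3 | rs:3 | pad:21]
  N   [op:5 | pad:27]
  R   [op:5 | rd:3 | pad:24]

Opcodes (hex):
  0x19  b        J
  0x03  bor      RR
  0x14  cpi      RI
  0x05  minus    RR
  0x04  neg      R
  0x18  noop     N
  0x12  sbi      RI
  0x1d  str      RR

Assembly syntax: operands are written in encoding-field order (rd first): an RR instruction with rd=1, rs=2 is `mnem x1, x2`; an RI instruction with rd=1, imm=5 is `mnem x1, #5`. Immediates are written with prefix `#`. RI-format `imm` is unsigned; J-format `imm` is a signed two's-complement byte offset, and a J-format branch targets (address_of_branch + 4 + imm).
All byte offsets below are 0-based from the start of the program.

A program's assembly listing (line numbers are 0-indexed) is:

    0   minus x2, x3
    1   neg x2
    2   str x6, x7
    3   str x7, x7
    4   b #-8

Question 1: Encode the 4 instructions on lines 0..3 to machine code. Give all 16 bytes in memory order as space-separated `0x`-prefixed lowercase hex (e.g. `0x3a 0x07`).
0x00 0x00 0x60 0x2a 0x00 0x00 0x00 0x22 0x00 0x00 0xe0 0xee 0x00 0x00 0xe0 0xef

line 0 (minus): pack op=0x5:5|rd=2:3|rs=3:3|pad=0:21 = 0x2a600000; little→ 00 00 60 2a
line 1 (neg): pack op=0x4:5|rd=2:3|pad=0:24 = 0x22000000; little→ 00 00 00 22
line 2 (str): pack op=0x1d:5|rd=6:3|rs=7:3|pad=0:21 = 0xeee00000; little→ 00 00 e0 ee
line 3 (str): pack op=0x1d:5|rd=7:3|rs=7:3|pad=0:21 = 0xefe00000; little→ 00 00 e0 ef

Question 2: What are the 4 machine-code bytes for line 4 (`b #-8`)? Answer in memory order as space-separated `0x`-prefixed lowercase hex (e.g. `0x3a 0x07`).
L4: b op=0x19:5|imm=-8:27 ⇒ 0xcffffff8 ⇒ little f8 ff ff cf

0xf8 0xff 0xff 0xcf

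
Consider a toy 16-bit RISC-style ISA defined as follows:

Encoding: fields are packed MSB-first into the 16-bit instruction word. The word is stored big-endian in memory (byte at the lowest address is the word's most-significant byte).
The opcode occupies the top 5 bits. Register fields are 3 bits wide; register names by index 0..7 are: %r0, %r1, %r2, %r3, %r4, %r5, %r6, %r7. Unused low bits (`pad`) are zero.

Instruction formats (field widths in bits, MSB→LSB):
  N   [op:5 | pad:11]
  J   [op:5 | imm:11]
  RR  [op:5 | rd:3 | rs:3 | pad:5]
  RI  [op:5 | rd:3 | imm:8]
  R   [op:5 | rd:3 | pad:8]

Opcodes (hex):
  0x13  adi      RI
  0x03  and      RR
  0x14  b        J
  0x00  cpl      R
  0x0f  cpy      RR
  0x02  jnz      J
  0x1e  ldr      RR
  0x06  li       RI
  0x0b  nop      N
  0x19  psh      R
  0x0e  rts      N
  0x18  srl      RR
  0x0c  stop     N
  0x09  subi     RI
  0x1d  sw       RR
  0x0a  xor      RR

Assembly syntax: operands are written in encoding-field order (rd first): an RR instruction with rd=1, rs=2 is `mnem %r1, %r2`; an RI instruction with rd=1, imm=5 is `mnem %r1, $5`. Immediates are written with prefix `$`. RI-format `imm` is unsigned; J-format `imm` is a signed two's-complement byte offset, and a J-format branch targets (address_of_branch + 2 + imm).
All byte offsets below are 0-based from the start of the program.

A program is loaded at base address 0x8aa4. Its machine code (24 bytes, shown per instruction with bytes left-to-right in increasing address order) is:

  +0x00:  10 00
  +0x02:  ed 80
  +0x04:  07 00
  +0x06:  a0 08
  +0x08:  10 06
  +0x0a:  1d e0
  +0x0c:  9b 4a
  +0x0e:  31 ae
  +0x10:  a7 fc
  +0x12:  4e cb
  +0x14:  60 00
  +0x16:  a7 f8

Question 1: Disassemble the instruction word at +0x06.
+0x06: a0 08 ⇒ word 0xa008 (big)
  opcode bits[15:11]=0x14: b/J
  imm@[10:0]=0x8 ⇒ $8

b $8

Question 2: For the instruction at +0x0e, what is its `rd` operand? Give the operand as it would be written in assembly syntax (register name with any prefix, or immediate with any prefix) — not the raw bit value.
[0e] 31 ae → 0x31ae
  top 5b → 0x6 → li [RI]
  [10:8] rd=1 = %r1
  [7:0] imm=174 = $174

%r1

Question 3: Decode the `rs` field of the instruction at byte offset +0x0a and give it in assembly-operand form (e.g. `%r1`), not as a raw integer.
[0a] 1d e0 → 0x1de0
  top 5b → 0x3 → and [RR]
  rd@[10:8]=0x5 ⇒ %r5
  rs@[7:5]=0x7 ⇒ %r7

%r7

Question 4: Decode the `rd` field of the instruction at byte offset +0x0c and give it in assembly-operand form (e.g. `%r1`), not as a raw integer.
@+0c  big-endian(9b 4a) = 0x9b4a
  op=0x9b4a>>11=0x13 ⇒ adi (RI)
  [10:8] rd=3 = %r3
  [7:0] imm=74 = $74

%r3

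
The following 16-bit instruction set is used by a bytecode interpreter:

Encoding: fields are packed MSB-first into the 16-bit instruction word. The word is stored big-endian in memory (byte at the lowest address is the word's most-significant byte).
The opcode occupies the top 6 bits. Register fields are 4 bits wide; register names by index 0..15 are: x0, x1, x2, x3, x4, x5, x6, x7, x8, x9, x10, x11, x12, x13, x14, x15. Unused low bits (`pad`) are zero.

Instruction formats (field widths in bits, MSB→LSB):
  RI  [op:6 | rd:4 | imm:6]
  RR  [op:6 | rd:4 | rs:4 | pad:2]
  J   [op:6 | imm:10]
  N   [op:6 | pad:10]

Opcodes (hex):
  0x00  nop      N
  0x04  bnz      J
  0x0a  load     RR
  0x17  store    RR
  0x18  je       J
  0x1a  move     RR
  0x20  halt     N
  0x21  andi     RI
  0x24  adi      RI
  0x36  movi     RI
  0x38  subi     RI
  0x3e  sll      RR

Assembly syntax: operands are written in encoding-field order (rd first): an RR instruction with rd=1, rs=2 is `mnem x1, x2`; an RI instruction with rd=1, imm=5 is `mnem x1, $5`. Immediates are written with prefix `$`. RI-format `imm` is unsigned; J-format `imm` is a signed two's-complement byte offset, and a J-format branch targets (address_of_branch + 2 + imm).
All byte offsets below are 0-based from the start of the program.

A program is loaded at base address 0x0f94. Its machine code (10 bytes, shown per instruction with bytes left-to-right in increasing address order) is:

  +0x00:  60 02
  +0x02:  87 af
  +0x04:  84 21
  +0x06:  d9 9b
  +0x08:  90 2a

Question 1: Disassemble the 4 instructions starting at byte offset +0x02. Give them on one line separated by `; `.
+0x02: 87 af ⇒ word 0x87af (big)
  op=0x87af>>10=0x21 ⇒ andi (RI)
  [9:6] rd=14 = x14
  [5:0] imm=47 = $47
+0x04: 84 21 ⇒ word 0x8421 (big)
  op=0x8421>>10=0x21 ⇒ andi (RI)
  [9:6] rd=0 = x0
  [5:0] imm=33 = $33
+0x06: d9 9b ⇒ word 0xd99b (big)
  op=0xd99b>>10=0x36 ⇒ movi (RI)
  [9:6] rd=6 = x6
  [5:0] imm=27 = $27
+0x08: 90 2a ⇒ word 0x902a (big)
  op=0x902a>>10=0x24 ⇒ adi (RI)
  [9:6] rd=0 = x0
  [5:0] imm=42 = $42

andi x14, $47; andi x0, $33; movi x6, $27; adi x0, $42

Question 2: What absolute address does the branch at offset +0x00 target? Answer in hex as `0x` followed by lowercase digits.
0x0f98

off 0x00: read 60 02 as big → 0x6002
  opcode bits[15:10]=0x18: je/J
  imm: (w>>0)&0x3ff=0x2 → $2
  target = base 0x0f94 + off 0x00 + 2 + imm 2 = 0x0f98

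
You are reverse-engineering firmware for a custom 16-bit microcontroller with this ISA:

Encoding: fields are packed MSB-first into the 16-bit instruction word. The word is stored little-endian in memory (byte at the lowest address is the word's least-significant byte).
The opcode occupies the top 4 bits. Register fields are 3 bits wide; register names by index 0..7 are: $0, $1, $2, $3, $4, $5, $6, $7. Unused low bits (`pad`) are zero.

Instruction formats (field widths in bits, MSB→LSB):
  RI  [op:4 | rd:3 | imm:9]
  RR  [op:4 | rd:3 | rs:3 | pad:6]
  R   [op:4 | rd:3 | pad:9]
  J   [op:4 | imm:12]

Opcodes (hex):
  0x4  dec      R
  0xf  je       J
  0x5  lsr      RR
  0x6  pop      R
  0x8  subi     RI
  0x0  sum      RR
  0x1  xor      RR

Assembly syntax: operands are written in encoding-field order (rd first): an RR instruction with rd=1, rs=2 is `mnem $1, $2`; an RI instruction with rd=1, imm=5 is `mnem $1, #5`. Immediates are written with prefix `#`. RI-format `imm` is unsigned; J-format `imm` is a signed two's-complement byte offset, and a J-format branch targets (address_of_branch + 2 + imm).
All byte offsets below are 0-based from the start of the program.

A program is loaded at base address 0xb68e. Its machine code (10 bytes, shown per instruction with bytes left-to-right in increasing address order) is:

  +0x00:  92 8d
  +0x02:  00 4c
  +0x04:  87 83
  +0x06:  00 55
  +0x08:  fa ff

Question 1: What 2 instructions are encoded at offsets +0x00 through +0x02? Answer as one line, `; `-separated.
subi $6, #402; dec $6

[00] 92 8d → 0x8d92
  op=0x8d92>>12=0x8 ⇒ subi (RI)
  [11:9] rd=6 = $6
  [8:0] imm=402 = #402
[02] 00 4c → 0x4c00
  op=0x4c00>>12=0x4 ⇒ dec (R)
  [11:9] rd=6 = $6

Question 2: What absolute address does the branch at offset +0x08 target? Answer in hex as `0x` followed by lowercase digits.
@+08  little-endian(fa ff) = 0xfffa
  top 4b → 0xf → je [J]
  [11:0] imm=4090 (s12→-6) = #-6
  target = base 0xb68e + off 0x08 + 2 + imm -6 = 0xb692

0xb692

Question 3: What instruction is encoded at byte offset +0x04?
subi $1, #391

@+04  little-endian(87 83) = 0x8387
  top 4b → 0x8 → subi [RI]
  rd: (w>>9)&0x7=0x1 → $1
  imm: (w>>0)&0x1ff=0x187 → #391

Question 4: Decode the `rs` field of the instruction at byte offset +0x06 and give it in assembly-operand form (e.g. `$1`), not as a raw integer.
$4

+0x06: 00 55 ⇒ word 0x5500 (little)
  top 4b → 0x5 → lsr [RR]
  rd: (w>>9)&0x7=0x2 → $2
  rs: (w>>6)&0x7=0x4 → $4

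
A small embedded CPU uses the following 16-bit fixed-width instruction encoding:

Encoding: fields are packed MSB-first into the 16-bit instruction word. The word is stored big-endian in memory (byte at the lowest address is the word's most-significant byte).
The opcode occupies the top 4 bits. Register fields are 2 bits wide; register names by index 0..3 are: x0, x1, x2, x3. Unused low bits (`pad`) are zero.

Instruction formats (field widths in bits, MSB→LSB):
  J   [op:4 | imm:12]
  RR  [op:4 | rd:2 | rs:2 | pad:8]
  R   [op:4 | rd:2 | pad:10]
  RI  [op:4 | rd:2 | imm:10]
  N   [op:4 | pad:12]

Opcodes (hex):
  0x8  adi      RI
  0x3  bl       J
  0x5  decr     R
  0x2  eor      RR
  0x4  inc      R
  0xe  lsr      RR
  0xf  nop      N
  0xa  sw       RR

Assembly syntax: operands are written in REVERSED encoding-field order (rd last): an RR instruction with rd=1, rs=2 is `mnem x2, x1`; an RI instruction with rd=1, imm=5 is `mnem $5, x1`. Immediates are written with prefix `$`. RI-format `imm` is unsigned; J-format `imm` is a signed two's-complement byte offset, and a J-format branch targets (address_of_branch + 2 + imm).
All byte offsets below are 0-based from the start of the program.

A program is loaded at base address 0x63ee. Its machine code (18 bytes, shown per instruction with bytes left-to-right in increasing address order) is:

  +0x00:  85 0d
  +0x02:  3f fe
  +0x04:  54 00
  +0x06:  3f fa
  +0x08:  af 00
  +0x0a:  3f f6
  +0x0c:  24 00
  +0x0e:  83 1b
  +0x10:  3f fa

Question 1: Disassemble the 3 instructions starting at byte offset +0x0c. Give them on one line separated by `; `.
off 0x0c: read 24 00 as big → 0x2400
  op=0x2400>>12=0x2 ⇒ eor (RR)
  rd@[11:10]=0x1 ⇒ x1
  rs@[9:8]=0x0 ⇒ x0
off 0x0e: read 83 1b as big → 0x831b
  op=0x831b>>12=0x8 ⇒ adi (RI)
  rd@[11:10]=0x0 ⇒ x0
  imm@[9:0]=0x31b ⇒ $795
off 0x10: read 3f fa as big → 0x3ffa
  op=0x3ffa>>12=0x3 ⇒ bl (J)
  imm@[11:0]=0xffa (s12→-6) ⇒ $-6

eor x0, x1; adi $795, x0; bl $-6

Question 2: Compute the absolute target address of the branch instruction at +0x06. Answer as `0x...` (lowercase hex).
0x63f0

@+06  big-endian(3f fa) = 0x3ffa
  opcode bits[15:12]=0x3: bl/J
  imm@[11:0]=0xffa (s12→-6) ⇒ $-6
  target = base 0x63ee + off 0x06 + 2 + imm -6 = 0x63f0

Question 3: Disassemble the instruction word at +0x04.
[04] 54 00 → 0x5400
  op=0x5400>>12=0x5 ⇒ decr (R)
  rd@[11:10]=0x1 ⇒ x1

decr x1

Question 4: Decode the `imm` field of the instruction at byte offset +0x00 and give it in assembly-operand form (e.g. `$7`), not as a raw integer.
[00] 85 0d → 0x850d
  top 4b → 0x8 → adi [RI]
  [11:10] rd=1 = x1
  [9:0] imm=269 = $269

$269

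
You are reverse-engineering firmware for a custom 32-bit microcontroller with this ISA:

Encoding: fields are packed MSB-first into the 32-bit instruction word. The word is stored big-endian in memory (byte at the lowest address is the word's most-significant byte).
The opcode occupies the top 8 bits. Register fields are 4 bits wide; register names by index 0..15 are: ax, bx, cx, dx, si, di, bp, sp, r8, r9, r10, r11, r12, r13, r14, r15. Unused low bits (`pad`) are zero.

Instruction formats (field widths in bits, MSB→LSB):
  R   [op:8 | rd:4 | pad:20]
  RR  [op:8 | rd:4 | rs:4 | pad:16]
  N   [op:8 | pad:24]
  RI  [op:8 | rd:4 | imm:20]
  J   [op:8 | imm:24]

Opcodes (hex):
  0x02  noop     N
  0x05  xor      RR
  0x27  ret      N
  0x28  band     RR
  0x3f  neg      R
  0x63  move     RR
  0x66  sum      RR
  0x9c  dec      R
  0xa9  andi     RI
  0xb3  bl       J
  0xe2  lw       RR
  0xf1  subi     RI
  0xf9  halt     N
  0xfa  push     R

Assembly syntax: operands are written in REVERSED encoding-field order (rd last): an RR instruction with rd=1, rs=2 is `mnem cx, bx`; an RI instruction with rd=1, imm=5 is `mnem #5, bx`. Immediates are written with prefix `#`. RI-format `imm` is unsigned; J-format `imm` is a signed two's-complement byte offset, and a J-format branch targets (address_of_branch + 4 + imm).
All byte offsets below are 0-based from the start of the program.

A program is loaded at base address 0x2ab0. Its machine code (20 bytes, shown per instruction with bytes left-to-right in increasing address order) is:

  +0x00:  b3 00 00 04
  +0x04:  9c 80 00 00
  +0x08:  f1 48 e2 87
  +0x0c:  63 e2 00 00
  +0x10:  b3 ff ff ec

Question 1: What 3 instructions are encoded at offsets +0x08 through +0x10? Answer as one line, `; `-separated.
subi #582279, si; move cx, r14; bl #-20

@+08  big-endian(f1 48 e2 87) = 0xf148e287
  op=0xf148e287>>24=0xf1 ⇒ subi (RI)
  rd@[23:20]=0x4 ⇒ si
  imm@[19:0]=0x8e287 ⇒ #582279
@+0c  big-endian(63 e2 00 00) = 0x63e20000
  op=0x63e20000>>24=0x63 ⇒ move (RR)
  rd@[23:20]=0xe ⇒ r14
  rs@[19:16]=0x2 ⇒ cx
@+10  big-endian(b3 ff ff ec) = 0xb3ffffec
  op=0xb3ffffec>>24=0xb3 ⇒ bl (J)
  imm@[23:0]=0xffffec (s24→-20) ⇒ #-20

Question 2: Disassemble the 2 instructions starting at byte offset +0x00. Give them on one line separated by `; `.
off 0x00: read b3 00 00 04 as big → 0xb3000004
  opcode bits[31:24]=0xb3: bl/J
  imm: (w>>0)&0xffffff=0x4 → #4
off 0x04: read 9c 80 00 00 as big → 0x9c800000
  opcode bits[31:24]=0x9c: dec/R
  rd: (w>>20)&0xf=0x8 → r8

bl #4; dec r8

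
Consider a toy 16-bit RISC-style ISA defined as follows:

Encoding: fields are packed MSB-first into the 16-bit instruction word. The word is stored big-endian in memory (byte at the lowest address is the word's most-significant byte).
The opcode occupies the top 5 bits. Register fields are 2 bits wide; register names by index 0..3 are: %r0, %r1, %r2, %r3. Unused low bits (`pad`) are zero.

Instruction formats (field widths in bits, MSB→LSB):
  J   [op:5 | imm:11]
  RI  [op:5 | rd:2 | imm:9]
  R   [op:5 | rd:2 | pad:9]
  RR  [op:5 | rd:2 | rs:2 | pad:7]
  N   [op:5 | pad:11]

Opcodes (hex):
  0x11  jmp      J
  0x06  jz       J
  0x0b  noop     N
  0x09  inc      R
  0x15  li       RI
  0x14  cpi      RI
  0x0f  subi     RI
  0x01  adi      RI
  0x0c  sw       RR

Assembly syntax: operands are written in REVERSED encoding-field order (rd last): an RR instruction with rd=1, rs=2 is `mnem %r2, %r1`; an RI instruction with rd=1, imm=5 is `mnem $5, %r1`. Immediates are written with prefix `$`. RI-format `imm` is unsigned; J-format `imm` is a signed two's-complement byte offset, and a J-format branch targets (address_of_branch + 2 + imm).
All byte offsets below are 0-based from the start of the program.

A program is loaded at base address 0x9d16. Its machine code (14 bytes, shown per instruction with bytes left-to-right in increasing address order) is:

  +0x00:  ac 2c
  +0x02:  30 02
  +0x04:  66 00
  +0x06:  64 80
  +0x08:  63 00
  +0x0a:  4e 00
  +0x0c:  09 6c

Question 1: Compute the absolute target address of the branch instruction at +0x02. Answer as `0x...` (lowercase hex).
@+02  big-endian(30 02) = 0x3002
  opcode bits[15:11]=0x6: jz/J
  imm@[10:0]=0x2 ⇒ $2
  target = base 0x9d16 + off 0x02 + 2 + imm 2 = 0x9d1c

0x9d1c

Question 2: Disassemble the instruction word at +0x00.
li $44, %r2

off 0x00: read ac 2c as big → 0xac2c
  opcode bits[15:11]=0x15: li/RI
  rd: (w>>9)&0x3=0x2 → %r2
  imm: (w>>0)&0x1ff=0x2c → $44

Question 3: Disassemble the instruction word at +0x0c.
adi $364, %r0

[0c] 09 6c → 0x096c
  top 5b → 0x1 → adi [RI]
  [10:9] rd=0 = %r0
  [8:0] imm=364 = $364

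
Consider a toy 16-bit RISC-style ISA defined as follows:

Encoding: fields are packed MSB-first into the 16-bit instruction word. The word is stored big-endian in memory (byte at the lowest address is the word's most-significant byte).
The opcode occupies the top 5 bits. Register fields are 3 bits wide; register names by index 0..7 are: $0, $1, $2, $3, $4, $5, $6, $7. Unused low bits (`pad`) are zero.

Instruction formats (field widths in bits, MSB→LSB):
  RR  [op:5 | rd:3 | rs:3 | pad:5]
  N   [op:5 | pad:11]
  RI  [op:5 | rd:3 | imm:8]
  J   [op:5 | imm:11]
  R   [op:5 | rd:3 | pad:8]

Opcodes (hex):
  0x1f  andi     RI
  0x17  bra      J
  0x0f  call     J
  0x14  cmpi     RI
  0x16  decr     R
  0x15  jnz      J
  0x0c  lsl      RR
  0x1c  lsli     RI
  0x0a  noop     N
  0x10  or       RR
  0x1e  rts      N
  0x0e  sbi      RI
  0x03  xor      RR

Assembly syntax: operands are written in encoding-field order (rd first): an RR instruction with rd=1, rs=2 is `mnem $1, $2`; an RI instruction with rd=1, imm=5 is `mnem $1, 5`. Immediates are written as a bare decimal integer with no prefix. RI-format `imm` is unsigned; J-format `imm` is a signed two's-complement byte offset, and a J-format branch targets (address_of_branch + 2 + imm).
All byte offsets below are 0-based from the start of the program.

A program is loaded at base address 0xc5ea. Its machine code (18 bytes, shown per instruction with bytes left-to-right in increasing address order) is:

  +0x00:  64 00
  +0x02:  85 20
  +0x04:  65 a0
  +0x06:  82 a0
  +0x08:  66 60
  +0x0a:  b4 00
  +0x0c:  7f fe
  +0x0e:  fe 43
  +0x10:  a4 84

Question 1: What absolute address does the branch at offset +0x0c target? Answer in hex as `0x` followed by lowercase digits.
[0c] 7f fe → 0x7ffe
  opcode bits[15:11]=0xf: call/J
  [10:0] imm=2046 (s11→-2) = -2
  target = base 0xc5ea + off 0x0c + 2 + imm -2 = 0xc5f6

0xc5f6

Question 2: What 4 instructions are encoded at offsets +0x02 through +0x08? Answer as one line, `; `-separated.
+0x02: 85 20 ⇒ word 0x8520 (big)
  op=0x8520>>11=0x10 ⇒ or (RR)
  [10:8] rd=5 = $5
  [7:5] rs=1 = $1
+0x04: 65 a0 ⇒ word 0x65a0 (big)
  op=0x65a0>>11=0xc ⇒ lsl (RR)
  [10:8] rd=5 = $5
  [7:5] rs=5 = $5
+0x06: 82 a0 ⇒ word 0x82a0 (big)
  op=0x82a0>>11=0x10 ⇒ or (RR)
  [10:8] rd=2 = $2
  [7:5] rs=5 = $5
+0x08: 66 60 ⇒ word 0x6660 (big)
  op=0x6660>>11=0xc ⇒ lsl (RR)
  [10:8] rd=6 = $6
  [7:5] rs=3 = $3

or $5, $1; lsl $5, $5; or $2, $5; lsl $6, $3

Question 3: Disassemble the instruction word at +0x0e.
off 0x0e: read fe 43 as big → 0xfe43
  opcode bits[15:11]=0x1f: andi/RI
  rd: (w>>8)&0x7=0x6 → $6
  imm: (w>>0)&0xff=0x43 → 67

andi $6, 67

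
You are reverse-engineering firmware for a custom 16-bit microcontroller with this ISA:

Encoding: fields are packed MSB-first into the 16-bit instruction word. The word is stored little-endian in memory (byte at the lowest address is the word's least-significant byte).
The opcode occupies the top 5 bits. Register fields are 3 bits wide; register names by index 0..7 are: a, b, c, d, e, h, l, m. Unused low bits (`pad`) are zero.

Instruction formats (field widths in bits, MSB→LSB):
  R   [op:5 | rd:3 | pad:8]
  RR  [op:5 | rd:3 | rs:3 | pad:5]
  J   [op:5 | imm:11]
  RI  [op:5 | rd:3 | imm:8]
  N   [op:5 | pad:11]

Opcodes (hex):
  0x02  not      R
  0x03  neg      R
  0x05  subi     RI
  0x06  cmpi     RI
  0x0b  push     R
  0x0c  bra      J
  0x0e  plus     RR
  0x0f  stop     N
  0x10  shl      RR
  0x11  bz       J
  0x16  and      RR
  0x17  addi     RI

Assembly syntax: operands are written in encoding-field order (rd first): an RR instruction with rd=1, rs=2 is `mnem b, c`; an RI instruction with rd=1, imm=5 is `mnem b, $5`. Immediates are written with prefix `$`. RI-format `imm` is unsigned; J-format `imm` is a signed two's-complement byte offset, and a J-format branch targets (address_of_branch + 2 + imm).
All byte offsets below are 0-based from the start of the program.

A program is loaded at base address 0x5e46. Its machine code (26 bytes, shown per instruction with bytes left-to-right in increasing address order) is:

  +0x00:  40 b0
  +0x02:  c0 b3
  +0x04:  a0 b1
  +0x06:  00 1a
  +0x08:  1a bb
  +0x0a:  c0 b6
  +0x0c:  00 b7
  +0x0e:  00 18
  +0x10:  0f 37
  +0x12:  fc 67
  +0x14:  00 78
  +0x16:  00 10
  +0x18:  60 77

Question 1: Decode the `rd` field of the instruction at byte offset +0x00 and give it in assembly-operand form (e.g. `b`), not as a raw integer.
+0x00: 40 b0 ⇒ word 0xb040 (little)
  top 5b → 0x16 → and [RR]
  rd@[10:8]=0x0 ⇒ a
  rs@[7:5]=0x2 ⇒ c

a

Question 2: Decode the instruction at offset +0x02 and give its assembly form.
@+02  little-endian(c0 b3) = 0xb3c0
  opcode bits[15:11]=0x16: and/RR
  [10:8] rd=3 = d
  [7:5] rs=6 = l

and d, l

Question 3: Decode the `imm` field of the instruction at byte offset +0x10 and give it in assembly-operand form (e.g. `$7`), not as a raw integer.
+0x10: 0f 37 ⇒ word 0x370f (little)
  op=0x370f>>11=0x6 ⇒ cmpi (RI)
  rd@[10:8]=0x7 ⇒ m
  imm@[7:0]=0xf ⇒ $15

$15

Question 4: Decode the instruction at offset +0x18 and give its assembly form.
[18] 60 77 → 0x7760
  opcode bits[15:11]=0xe: plus/RR
  [10:8] rd=7 = m
  [7:5] rs=3 = d

plus m, d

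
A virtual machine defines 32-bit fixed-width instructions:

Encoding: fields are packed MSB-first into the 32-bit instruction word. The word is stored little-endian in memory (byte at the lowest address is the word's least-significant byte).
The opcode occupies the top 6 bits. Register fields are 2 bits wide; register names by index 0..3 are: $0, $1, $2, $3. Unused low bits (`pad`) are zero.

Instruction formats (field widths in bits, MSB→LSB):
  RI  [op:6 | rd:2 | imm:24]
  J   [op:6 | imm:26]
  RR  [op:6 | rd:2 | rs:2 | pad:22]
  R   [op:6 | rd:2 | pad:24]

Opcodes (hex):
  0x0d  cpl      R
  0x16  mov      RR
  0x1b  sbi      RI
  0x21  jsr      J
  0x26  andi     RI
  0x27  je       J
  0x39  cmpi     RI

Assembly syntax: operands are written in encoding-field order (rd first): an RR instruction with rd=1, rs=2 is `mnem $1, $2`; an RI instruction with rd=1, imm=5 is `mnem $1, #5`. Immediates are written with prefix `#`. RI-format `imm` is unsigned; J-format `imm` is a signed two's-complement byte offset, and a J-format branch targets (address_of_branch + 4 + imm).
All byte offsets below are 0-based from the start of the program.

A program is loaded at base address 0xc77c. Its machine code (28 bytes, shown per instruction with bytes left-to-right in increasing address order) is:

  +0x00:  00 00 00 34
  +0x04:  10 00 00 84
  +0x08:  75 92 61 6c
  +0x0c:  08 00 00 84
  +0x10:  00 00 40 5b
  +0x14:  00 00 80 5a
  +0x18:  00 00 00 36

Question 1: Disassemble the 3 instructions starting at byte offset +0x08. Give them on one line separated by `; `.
sbi $0, #6394485; jsr #8; mov $3, $1

@+08  little-endian(75 92 61 6c) = 0x6c619275
  opcode bits[31:26]=0x1b: sbi/RI
  rd@[25:24]=0x0 ⇒ $0
  imm@[23:0]=0x619275 ⇒ #6394485
@+0c  little-endian(08 00 00 84) = 0x84000008
  opcode bits[31:26]=0x21: jsr/J
  imm@[25:0]=0x8 ⇒ #8
@+10  little-endian(00 00 40 5b) = 0x5b400000
  opcode bits[31:26]=0x16: mov/RR
  rd@[25:24]=0x3 ⇒ $3
  rs@[23:22]=0x1 ⇒ $1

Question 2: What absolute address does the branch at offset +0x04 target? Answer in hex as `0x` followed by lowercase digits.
0xc794

@+04  little-endian(10 00 00 84) = 0x84000010
  top 6b → 0x21 → jsr [J]
  [25:0] imm=16 = #16
  target = base 0xc77c + off 0x04 + 4 + imm 16 = 0xc794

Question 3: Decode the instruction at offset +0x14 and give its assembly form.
[14] 00 00 80 5a → 0x5a800000
  top 6b → 0x16 → mov [RR]
  [25:24] rd=2 = $2
  [23:22] rs=2 = $2

mov $2, $2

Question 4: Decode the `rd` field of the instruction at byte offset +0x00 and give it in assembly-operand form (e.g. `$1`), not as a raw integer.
[00] 00 00 00 34 → 0x34000000
  top 6b → 0xd → cpl [R]
  rd: (w>>24)&0x3=0x0 → $0

$0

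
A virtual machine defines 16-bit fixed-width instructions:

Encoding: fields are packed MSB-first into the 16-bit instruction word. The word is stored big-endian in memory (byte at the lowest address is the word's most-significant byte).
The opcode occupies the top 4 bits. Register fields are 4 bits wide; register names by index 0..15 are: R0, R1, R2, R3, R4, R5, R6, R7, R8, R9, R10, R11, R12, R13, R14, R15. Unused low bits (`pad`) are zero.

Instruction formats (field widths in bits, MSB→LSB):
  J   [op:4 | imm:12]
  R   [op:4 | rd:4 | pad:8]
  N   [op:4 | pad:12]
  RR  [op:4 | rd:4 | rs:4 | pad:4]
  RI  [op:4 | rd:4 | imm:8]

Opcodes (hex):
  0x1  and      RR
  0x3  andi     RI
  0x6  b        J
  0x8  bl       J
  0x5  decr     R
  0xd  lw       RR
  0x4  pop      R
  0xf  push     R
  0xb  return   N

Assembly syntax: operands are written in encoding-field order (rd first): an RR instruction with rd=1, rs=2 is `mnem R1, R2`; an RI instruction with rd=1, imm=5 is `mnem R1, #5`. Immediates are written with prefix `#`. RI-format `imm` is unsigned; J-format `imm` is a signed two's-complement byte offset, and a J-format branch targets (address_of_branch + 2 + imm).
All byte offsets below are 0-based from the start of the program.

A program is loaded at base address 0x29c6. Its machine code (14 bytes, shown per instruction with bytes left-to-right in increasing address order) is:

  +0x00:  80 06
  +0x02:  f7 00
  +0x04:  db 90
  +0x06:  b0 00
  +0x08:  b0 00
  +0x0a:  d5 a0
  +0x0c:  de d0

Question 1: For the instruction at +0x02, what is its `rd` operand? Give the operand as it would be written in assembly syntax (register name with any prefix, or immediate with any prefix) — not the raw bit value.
R7

@+02  big-endian(f7 00) = 0xf700
  opcode bits[15:12]=0xf: push/R
  [11:8] rd=7 = R7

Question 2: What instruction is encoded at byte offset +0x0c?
+0x0c: de d0 ⇒ word 0xded0 (big)
  opcode bits[15:12]=0xd: lw/RR
  rd@[11:8]=0xe ⇒ R14
  rs@[7:4]=0xd ⇒ R13

lw R14, R13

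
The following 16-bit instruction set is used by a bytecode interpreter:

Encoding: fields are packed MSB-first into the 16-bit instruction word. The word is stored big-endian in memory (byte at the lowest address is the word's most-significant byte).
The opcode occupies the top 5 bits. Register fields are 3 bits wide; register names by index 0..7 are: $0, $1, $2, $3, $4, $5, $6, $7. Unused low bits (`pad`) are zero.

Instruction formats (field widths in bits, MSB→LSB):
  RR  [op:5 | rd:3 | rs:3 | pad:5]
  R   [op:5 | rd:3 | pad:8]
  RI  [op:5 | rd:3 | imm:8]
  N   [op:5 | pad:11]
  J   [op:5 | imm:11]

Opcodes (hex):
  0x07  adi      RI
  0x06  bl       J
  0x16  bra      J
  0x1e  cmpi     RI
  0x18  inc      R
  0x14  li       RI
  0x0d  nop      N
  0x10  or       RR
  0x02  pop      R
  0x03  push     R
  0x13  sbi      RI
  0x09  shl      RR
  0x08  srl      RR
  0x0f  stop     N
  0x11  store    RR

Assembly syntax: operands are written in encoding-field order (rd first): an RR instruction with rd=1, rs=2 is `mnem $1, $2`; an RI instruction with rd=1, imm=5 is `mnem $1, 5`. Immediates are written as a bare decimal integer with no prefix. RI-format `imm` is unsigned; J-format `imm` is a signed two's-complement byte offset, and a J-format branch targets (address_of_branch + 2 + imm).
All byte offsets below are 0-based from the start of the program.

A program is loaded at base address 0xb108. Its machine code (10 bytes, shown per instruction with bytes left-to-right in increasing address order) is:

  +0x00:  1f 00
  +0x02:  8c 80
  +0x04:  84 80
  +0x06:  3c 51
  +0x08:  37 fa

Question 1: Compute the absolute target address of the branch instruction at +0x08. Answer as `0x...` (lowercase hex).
+0x08: 37 fa ⇒ word 0x37fa (big)
  op=0x37fa>>11=0x6 ⇒ bl (J)
  imm@[10:0]=0x7fa (s11→-6) ⇒ -6
  target = base 0xb108 + off 0x08 + 2 + imm -6 = 0xb10c

0xb10c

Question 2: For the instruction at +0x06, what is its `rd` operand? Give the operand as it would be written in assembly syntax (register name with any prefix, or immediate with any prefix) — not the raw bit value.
@+06  big-endian(3c 51) = 0x3c51
  top 5b → 0x7 → adi [RI]
  [10:8] rd=4 = $4
  [7:0] imm=81 = 81

$4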